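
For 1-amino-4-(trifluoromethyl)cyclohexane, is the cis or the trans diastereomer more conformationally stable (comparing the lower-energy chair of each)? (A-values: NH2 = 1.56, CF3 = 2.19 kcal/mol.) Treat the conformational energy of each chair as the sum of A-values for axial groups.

trans

At 1,4 positions (parity opposite): cis → (a,e or e,a); trans → (e,e or a,a).
Best chair for cis: E = 1.56 kcal/mol; best chair for trans: E = 0.00 kcal/mol.
The trans isomer is lower by 1.56 kcal/mol.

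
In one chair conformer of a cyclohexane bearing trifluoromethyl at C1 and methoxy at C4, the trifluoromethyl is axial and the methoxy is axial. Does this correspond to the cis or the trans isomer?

trans

C1 and C4 have opposite parity, so their axial bonds point in opposite directions.
With opposite-parity carbons, two substituents on the same face are one axial and one equatorial; opposite faces give both axial or both equatorial.
Here the groups are axial/axial → opposite face → trans.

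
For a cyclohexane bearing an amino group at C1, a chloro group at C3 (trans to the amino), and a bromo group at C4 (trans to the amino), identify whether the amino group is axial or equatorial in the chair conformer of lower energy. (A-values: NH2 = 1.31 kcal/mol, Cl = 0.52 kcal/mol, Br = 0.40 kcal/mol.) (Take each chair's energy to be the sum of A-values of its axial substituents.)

Chair I (amino axial, chloro equatorial, bromo axial): E = 1.71 kcal/mol.
Chair II (amino equatorial, chloro axial, bromo equatorial): E = 0.52 kcal/mol.
Chair II is the more stable (lower-energy) conformer, and in that chair the amino group is equatorial.

equatorial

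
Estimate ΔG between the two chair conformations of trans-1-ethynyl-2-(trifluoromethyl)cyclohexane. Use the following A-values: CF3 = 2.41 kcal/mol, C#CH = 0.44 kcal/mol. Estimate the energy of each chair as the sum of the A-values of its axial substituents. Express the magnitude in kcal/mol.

2.85 kcal/mol

C1 and C2 have opposite parity, so for the trans isomer the two substituents are e,e in one chair and a,a in the other.
Chair I (trifluoromethyl axial, ethynyl axial): E = 2.85 kcal/mol.
Chair II (trifluoromethyl equatorial, ethynyl equatorial): E = 0.00 kcal/mol.
ΔE = 2.85 − 0.00 = 2.85 kcal/mol; chair II is more stable.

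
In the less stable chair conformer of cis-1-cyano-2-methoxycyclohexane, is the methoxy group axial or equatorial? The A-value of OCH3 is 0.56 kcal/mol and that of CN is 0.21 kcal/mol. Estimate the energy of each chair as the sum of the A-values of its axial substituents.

C1 and C2 have opposite parity, so for the cis isomer the two substituents are one axial and one equatorial in each chair.
Chair I (methoxy axial, cyano equatorial): E = 0.56 kcal/mol.
Chair II (methoxy equatorial, cyano axial): E = 0.21 kcal/mol.
Chair I is the less stable (higher-energy) conformer, and in that chair the methoxy group is axial.

axial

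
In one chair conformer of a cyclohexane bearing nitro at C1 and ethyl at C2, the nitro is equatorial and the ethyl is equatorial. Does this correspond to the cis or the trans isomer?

C1 and C2 have opposite parity, so their axial bonds point in opposite directions.
With opposite-parity carbons, two substituents on the same face are one axial and one equatorial; opposite faces give both axial or both equatorial.
Here the groups are equatorial/equatorial → opposite face → trans.

trans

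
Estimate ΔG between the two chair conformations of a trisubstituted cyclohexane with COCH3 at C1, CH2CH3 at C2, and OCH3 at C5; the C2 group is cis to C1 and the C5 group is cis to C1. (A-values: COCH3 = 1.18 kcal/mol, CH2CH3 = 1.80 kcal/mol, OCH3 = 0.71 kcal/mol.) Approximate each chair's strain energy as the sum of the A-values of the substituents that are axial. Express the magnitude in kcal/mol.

Chair I (acetyl axial, ethyl equatorial, methoxy axial): E = 1.89 kcal/mol.
Chair II (acetyl equatorial, ethyl axial, methoxy equatorial): E = 1.80 kcal/mol.
ΔE = 1.89 − 1.80 = 0.09 kcal/mol; chair II is more stable.

0.09 kcal/mol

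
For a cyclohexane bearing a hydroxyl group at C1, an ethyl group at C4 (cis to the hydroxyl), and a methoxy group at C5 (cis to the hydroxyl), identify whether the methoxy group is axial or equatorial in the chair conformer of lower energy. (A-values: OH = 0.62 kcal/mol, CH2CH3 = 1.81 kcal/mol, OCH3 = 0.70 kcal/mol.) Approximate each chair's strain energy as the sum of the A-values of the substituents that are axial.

axial

Chair I (hydroxyl axial, ethyl equatorial, methoxy axial): E = 1.32 kcal/mol.
Chair II (hydroxyl equatorial, ethyl axial, methoxy equatorial): E = 1.81 kcal/mol.
Chair I is the more stable (lower-energy) conformer, and in that chair the methoxy group is axial.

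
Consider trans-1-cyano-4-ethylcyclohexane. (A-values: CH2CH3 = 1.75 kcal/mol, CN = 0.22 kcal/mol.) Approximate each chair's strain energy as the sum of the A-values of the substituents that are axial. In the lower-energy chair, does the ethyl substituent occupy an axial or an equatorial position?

C1 and C4 have opposite parity, so for the trans isomer the two substituents are e,e in one chair and a,a in the other.
Chair I (ethyl axial, cyano axial): E = 1.97 kcal/mol.
Chair II (ethyl equatorial, cyano equatorial): E = 0.00 kcal/mol.
Chair II is the more stable (lower-energy) conformer, and in that chair the ethyl group is equatorial.

equatorial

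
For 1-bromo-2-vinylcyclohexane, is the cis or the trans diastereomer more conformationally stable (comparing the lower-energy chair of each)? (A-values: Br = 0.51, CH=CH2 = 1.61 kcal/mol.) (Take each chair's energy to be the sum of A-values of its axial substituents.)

trans

At 1,2 positions (parity opposite): cis → (a,e or e,a); trans → (e,e or a,a).
Best chair for cis: E = 0.51 kcal/mol; best chair for trans: E = 0.00 kcal/mol.
The trans isomer is lower by 0.51 kcal/mol.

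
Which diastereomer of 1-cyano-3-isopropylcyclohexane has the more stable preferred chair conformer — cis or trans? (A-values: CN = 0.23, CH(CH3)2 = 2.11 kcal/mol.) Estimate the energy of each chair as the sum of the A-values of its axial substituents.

At 1,3 positions (parity same): cis → (e,e or a,a); trans → (a,e or e,a).
Best chair for cis: E = 0.00 kcal/mol; best chair for trans: E = 0.23 kcal/mol.
The cis isomer is lower by 0.23 kcal/mol.

cis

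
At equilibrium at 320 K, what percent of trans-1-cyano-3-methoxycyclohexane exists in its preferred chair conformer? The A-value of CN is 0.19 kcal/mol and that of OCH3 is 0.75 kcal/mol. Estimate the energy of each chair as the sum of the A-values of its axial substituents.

C1 and C3 have the same parity, so for the trans isomer the two substituents are one axial and one equatorial in each chair.
Chair I (cyano axial, methoxy equatorial): E = 0.19 kcal/mol; chair II (cyano equatorial, methoxy axial): E = 0.75 kcal/mol.
ΔG = 0.56 kcal/mol between the two chairs.
K = exp(ΔG/RT) with R = 1.987×10⁻³ kcal mol⁻¹ K⁻¹ and T = 320 K gives K ≈ 2.41.
Fraction in the lower-energy chair = K/(K+1) = 70.7%.

70.7%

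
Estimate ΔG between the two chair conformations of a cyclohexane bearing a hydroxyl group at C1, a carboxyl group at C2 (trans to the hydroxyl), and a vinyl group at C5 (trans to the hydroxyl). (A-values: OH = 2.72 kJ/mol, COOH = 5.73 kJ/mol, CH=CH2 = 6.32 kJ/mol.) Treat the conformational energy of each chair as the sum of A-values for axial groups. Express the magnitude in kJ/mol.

Chair I (hydroxyl axial, carboxyl axial, vinyl equatorial): E = 8.45 kJ/mol.
Chair II (hydroxyl equatorial, carboxyl equatorial, vinyl axial): E = 6.32 kJ/mol.
ΔE = 8.45 − 6.32 = 2.13 kJ/mol; chair II is more stable.

2.13 kJ/mol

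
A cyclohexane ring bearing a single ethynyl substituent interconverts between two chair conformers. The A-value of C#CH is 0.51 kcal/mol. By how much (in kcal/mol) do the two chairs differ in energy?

A monosubstituted cyclohexane has one chair with the ethynyl group axial (E = A = 0.51 kcal/mol) and one with it equatorial (E = 0).
ΔE = 0.51 − 0 = 0.51 kcal/mol.

0.51 kcal/mol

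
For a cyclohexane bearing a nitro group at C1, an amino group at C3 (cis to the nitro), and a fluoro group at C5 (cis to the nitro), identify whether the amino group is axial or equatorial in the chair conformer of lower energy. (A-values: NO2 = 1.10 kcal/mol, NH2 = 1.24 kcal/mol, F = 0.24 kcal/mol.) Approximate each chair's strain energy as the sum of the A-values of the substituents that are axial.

equatorial

Chair I (nitro axial, amino axial, fluoro axial): E = 2.58 kcal/mol.
Chair II (nitro equatorial, amino equatorial, fluoro equatorial): E = 0.00 kcal/mol.
Chair II is the more stable (lower-energy) conformer, and in that chair the amino group is equatorial.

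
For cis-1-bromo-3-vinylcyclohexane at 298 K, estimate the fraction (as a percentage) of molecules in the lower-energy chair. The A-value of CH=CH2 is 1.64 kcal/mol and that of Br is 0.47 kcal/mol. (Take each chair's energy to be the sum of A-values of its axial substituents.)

C1 and C3 have the same parity, so for the cis isomer the two substituents are e,e in one chair and a,a in the other.
Chair I (vinyl axial, bromo axial): E = 2.11 kcal/mol; chair II (vinyl equatorial, bromo equatorial): E = 0.00 kcal/mol.
ΔG = 2.11 kcal/mol between the two chairs.
K = exp(ΔG/RT) with R = 1.987×10⁻³ kcal mol⁻¹ K⁻¹ and T = 298 K gives K ≈ 35.3.
Fraction in the lower-energy chair = K/(K+1) = 97.2%.

97.2%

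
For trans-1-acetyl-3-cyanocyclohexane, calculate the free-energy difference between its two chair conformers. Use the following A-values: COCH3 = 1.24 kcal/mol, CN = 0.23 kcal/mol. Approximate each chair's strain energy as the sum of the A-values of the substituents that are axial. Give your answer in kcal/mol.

1.01 kcal/mol

C1 and C3 have the same parity, so for the trans isomer the two substituents are one axial and one equatorial in each chair.
Chair I (acetyl axial, cyano equatorial): E = 1.24 kcal/mol.
Chair II (acetyl equatorial, cyano axial): E = 0.23 kcal/mol.
ΔE = 1.24 − 0.23 = 1.01 kcal/mol; chair II is more stable.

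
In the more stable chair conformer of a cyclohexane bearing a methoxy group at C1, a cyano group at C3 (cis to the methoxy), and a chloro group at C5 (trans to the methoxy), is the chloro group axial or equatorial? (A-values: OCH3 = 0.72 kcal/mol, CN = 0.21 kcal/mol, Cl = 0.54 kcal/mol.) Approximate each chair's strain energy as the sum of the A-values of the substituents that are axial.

axial

Chair I (methoxy axial, cyano axial, chloro equatorial): E = 0.93 kcal/mol.
Chair II (methoxy equatorial, cyano equatorial, chloro axial): E = 0.54 kcal/mol.
Chair II is the more stable (lower-energy) conformer, and in that chair the chloro group is axial.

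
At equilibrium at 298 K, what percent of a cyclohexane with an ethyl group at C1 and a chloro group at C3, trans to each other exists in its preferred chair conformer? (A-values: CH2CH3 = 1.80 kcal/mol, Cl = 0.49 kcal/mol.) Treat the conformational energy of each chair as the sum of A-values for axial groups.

C1 and C3 have the same parity, so for the trans isomer the two substituents are one axial and one equatorial in each chair.
Chair I (ethyl axial, chloro equatorial): E = 1.80 kcal/mol; chair II (ethyl equatorial, chloro axial): E = 0.49 kcal/mol.
ΔG = 1.31 kcal/mol between the two chairs.
K = exp(ΔG/RT) with R = 1.987×10⁻³ kcal mol⁻¹ K⁻¹ and T = 298 K gives K ≈ 9.14.
Fraction in the lower-energy chair = K/(K+1) = 90.1%.

90.1%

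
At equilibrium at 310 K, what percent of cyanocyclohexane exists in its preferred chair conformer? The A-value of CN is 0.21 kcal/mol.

One chair has the cyano group axial (E = 0.21 kcal/mol) and the other has it equatorial (E = 0).
ΔG = 0.21 kcal/mol between the two chairs.
K = exp(ΔG/RT) with R = 1.987×10⁻³ kcal mol⁻¹ K⁻¹ and T = 310 K gives K ≈ 1.41.
Fraction in the lower-energy chair = K/(K+1) = 58.4%.

58.4%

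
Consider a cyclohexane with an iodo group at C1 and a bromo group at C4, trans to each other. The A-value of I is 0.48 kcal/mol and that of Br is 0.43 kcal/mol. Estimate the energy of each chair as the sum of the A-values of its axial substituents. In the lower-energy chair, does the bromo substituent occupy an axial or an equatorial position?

C1 and C4 have opposite parity, so for the trans isomer the two substituents are e,e in one chair and a,a in the other.
Chair I (iodo axial, bromo axial): E = 0.91 kcal/mol.
Chair II (iodo equatorial, bromo equatorial): E = 0.00 kcal/mol.
Chair II is the more stable (lower-energy) conformer, and in that chair the bromo group is equatorial.

equatorial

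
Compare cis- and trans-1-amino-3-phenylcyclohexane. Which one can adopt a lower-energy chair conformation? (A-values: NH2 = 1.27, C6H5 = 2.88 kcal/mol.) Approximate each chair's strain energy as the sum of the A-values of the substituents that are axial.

cis

At 1,3 positions (parity same): cis → (e,e or a,a); trans → (a,e or e,a).
Best chair for cis: E = 0.00 kcal/mol; best chair for trans: E = 1.27 kcal/mol.
The cis isomer is lower by 1.27 kcal/mol.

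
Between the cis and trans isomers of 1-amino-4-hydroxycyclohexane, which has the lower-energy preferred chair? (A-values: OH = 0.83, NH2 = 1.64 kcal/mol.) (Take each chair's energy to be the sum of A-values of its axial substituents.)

trans

At 1,4 positions (parity opposite): cis → (a,e or e,a); trans → (e,e or a,a).
Best chair for cis: E = 0.83 kcal/mol; best chair for trans: E = 0.00 kcal/mol.
The trans isomer is lower by 0.83 kcal/mol.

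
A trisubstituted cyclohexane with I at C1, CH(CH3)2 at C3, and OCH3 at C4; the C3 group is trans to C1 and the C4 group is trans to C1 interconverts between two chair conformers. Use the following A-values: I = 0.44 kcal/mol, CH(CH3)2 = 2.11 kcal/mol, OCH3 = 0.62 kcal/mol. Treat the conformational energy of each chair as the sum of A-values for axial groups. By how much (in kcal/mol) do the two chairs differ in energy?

1.05 kcal/mol

Chair I (iodo axial, isopropyl equatorial, methoxy axial): E = 1.06 kcal/mol.
Chair II (iodo equatorial, isopropyl axial, methoxy equatorial): E = 2.11 kcal/mol.
ΔE = 2.11 − 1.06 = 1.05 kcal/mol; chair I is more stable.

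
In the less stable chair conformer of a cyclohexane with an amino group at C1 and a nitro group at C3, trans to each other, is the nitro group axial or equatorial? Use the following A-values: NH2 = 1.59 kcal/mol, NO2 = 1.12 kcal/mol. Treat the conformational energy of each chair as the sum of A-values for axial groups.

equatorial

C1 and C3 have the same parity, so for the trans isomer the two substituents are one axial and one equatorial in each chair.
Chair I (amino axial, nitro equatorial): E = 1.59 kcal/mol.
Chair II (amino equatorial, nitro axial): E = 1.12 kcal/mol.
Chair I is the less stable (higher-energy) conformer, and in that chair the nitro group is equatorial.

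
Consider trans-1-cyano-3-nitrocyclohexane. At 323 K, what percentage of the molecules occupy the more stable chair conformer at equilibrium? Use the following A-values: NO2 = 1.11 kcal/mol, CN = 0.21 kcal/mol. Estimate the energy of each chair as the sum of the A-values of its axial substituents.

C1 and C3 have the same parity, so for the trans isomer the two substituents are one axial and one equatorial in each chair.
Chair I (nitro axial, cyano equatorial): E = 1.11 kcal/mol; chair II (nitro equatorial, cyano axial): E = 0.21 kcal/mol.
ΔG = 0.90 kcal/mol between the two chairs.
K = exp(ΔG/RT) with R = 1.987×10⁻³ kcal mol⁻¹ K⁻¹ and T = 323 K gives K ≈ 4.06.
Fraction in the lower-energy chair = K/(K+1) = 80.3%.

80.3%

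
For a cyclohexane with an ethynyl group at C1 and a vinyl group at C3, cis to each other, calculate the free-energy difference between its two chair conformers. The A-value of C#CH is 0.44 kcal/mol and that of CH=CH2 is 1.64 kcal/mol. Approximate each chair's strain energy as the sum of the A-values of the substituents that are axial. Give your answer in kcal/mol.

2.08 kcal/mol

C1 and C3 have the same parity, so for the cis isomer the two substituents are e,e in one chair and a,a in the other.
Chair I (ethynyl axial, vinyl axial): E = 2.08 kcal/mol.
Chair II (ethynyl equatorial, vinyl equatorial): E = 0.00 kcal/mol.
ΔE = 2.08 − 0.00 = 2.08 kcal/mol; chair II is more stable.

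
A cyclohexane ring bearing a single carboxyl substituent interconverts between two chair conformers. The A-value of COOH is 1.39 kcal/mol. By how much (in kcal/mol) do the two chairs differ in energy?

1.39 kcal/mol

A monosubstituted cyclohexane has one chair with the carboxyl group axial (E = A = 1.39 kcal/mol) and one with it equatorial (E = 0).
ΔE = 1.39 − 0 = 1.39 kcal/mol.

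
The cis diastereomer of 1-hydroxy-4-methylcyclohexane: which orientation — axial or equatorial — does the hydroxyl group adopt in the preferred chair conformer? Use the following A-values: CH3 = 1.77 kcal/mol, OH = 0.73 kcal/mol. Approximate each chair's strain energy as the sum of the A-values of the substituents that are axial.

axial

C1 and C4 have opposite parity, so for the cis isomer the two substituents are one axial and one equatorial in each chair.
Chair I (methyl axial, hydroxyl equatorial): E = 1.77 kcal/mol.
Chair II (methyl equatorial, hydroxyl axial): E = 0.73 kcal/mol.
Chair II is the more stable (lower-energy) conformer, and in that chair the hydroxyl group is axial.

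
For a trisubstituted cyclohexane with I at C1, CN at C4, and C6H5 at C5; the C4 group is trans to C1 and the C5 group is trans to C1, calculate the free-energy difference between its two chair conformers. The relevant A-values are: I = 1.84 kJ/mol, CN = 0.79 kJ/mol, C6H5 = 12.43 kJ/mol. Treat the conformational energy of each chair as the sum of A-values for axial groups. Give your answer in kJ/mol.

9.80 kJ/mol

Chair I (iodo axial, cyano axial, phenyl equatorial): E = 2.63 kJ/mol.
Chair II (iodo equatorial, cyano equatorial, phenyl axial): E = 12.43 kJ/mol.
ΔE = 12.43 − 2.63 = 9.80 kJ/mol; chair I is more stable.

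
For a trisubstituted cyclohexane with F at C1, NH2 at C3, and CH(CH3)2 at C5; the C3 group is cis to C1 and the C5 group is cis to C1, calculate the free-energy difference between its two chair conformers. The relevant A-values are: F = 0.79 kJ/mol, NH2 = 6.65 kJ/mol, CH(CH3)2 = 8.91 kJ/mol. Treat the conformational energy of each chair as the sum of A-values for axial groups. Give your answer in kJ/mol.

16.35 kJ/mol

Chair I (fluoro axial, amino axial, isopropyl axial): E = 16.35 kJ/mol.
Chair II (fluoro equatorial, amino equatorial, isopropyl equatorial): E = 0.00 kJ/mol.
ΔE = 16.35 − 0.00 = 16.35 kJ/mol; chair II is more stable.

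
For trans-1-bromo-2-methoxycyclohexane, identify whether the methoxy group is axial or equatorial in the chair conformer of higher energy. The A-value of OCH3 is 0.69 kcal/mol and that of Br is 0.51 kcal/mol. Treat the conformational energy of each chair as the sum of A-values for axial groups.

C1 and C2 have opposite parity, so for the trans isomer the two substituents are e,e in one chair and a,a in the other.
Chair I (methoxy axial, bromo axial): E = 1.20 kcal/mol.
Chair II (methoxy equatorial, bromo equatorial): E = 0.00 kcal/mol.
Chair I is the less stable (higher-energy) conformer, and in that chair the methoxy group is axial.

axial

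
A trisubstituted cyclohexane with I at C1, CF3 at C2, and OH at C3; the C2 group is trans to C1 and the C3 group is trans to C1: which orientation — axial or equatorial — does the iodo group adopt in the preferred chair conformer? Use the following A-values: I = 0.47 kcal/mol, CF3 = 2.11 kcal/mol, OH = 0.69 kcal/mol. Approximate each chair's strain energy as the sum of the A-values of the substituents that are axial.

Chair I (iodo axial, trifluoromethyl axial, hydroxyl equatorial): E = 2.58 kcal/mol.
Chair II (iodo equatorial, trifluoromethyl equatorial, hydroxyl axial): E = 0.69 kcal/mol.
Chair II is the more stable (lower-energy) conformer, and in that chair the iodo group is equatorial.

equatorial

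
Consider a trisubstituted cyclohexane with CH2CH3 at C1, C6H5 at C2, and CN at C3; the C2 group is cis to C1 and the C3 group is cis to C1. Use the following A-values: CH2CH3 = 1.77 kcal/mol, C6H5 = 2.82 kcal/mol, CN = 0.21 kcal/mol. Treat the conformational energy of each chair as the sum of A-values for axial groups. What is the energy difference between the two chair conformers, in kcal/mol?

Chair I (ethyl axial, phenyl equatorial, cyano axial): E = 1.98 kcal/mol.
Chair II (ethyl equatorial, phenyl axial, cyano equatorial): E = 2.82 kcal/mol.
ΔE = 2.82 − 1.98 = 0.84 kcal/mol; chair I is more stable.

0.84 kcal/mol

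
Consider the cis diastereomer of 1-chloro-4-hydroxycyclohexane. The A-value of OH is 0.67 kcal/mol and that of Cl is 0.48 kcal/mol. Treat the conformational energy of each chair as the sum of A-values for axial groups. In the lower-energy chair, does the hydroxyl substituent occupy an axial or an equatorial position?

C1 and C4 have opposite parity, so for the cis isomer the two substituents are one axial and one equatorial in each chair.
Chair I (hydroxyl axial, chloro equatorial): E = 0.67 kcal/mol.
Chair II (hydroxyl equatorial, chloro axial): E = 0.48 kcal/mol.
Chair II is the more stable (lower-energy) conformer, and in that chair the hydroxyl group is equatorial.

equatorial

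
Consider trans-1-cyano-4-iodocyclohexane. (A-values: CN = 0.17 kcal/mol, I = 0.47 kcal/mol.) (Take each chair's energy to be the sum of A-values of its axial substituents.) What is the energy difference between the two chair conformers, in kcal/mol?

C1 and C4 have opposite parity, so for the trans isomer the two substituents are e,e in one chair and a,a in the other.
Chair I (cyano axial, iodo axial): E = 0.64 kcal/mol.
Chair II (cyano equatorial, iodo equatorial): E = 0.00 kcal/mol.
ΔE = 0.64 − 0.00 = 0.64 kcal/mol; chair II is more stable.

0.64 kcal/mol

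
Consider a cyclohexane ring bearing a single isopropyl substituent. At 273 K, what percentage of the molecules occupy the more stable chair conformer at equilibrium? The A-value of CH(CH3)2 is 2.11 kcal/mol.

One chair has the isopropyl group axial (E = 2.11 kcal/mol) and the other has it equatorial (E = 0).
ΔG = 2.11 kcal/mol between the two chairs.
K = exp(ΔG/RT) with R = 1.987×10⁻³ kcal mol⁻¹ K⁻¹ and T = 273 K gives K ≈ 48.9.
Fraction in the lower-energy chair = K/(K+1) = 98.0%.

98.0%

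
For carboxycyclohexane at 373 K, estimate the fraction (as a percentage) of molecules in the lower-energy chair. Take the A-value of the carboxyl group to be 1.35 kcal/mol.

One chair has the carboxyl group axial (E = 1.35 kcal/mol) and the other has it equatorial (E = 0).
ΔG = 1.35 kcal/mol between the two chairs.
K = exp(ΔG/RT) with R = 1.987×10⁻³ kcal mol⁻¹ K⁻¹ and T = 373 K gives K ≈ 6.18.
Fraction in the lower-energy chair = K/(K+1) = 86.1%.

86.1%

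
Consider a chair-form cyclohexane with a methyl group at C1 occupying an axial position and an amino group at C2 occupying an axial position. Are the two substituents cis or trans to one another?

trans

C1 and C2 have opposite parity, so their axial bonds point in opposite directions.
With opposite-parity carbons, two substituents on the same face are one axial and one equatorial; opposite faces give both axial or both equatorial.
Here the groups are axial/axial → opposite face → trans.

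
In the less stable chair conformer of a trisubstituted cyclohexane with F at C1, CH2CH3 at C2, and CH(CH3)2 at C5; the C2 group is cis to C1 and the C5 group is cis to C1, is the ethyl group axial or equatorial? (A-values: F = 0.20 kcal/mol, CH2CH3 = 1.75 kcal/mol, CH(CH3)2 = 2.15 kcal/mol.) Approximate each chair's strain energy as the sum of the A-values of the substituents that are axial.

equatorial

Chair I (fluoro axial, ethyl equatorial, isopropyl axial): E = 2.35 kcal/mol.
Chair II (fluoro equatorial, ethyl axial, isopropyl equatorial): E = 1.75 kcal/mol.
Chair I is the less stable (higher-energy) conformer, and in that chair the ethyl group is equatorial.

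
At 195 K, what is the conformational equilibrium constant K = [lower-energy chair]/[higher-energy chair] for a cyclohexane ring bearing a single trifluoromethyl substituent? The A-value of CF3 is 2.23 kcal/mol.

One chair has the trifluoromethyl group axial (E = 2.23 kcal/mol) and the other has it equatorial (E = 0).
ΔG = 2.23 kcal/mol between the two chairs.
K = exp(ΔG/RT) with R = 1.987×10⁻³ kcal mol⁻¹ K⁻¹ and T = 195 K gives K ≈ 316.

K ≈ 316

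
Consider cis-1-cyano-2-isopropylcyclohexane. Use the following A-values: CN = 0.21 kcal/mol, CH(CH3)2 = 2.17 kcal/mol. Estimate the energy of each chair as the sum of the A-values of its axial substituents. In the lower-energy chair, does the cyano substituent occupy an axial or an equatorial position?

axial

C1 and C2 have opposite parity, so for the cis isomer the two substituents are one axial and one equatorial in each chair.
Chair I (cyano axial, isopropyl equatorial): E = 0.21 kcal/mol.
Chair II (cyano equatorial, isopropyl axial): E = 2.17 kcal/mol.
Chair I is the more stable (lower-energy) conformer, and in that chair the cyano group is axial.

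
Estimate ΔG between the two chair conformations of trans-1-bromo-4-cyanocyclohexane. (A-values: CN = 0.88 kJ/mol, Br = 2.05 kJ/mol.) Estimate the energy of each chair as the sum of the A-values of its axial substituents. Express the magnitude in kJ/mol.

2.93 kJ/mol

C1 and C4 have opposite parity, so for the trans isomer the two substituents are e,e in one chair and a,a in the other.
Chair I (cyano axial, bromo axial): E = 2.93 kJ/mol.
Chair II (cyano equatorial, bromo equatorial): E = 0.00 kJ/mol.
ΔE = 2.93 − 0.00 = 2.93 kJ/mol; chair II is more stable.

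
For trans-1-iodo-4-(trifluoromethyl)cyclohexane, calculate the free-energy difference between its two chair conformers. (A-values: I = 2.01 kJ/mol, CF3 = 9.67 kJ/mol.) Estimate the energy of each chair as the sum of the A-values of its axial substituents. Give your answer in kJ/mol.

C1 and C4 have opposite parity, so for the trans isomer the two substituents are e,e in one chair and a,a in the other.
Chair I (iodo axial, trifluoromethyl axial): E = 11.68 kJ/mol.
Chair II (iodo equatorial, trifluoromethyl equatorial): E = 0.00 kJ/mol.
ΔE = 11.68 − 0.00 = 11.68 kJ/mol; chair II is more stable.

11.68 kJ/mol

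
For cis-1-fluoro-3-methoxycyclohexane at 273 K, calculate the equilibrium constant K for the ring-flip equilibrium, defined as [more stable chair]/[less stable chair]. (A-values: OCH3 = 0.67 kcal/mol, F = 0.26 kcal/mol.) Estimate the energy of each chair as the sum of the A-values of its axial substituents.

C1 and C3 have the same parity, so for the cis isomer the two substituents are e,e in one chair and a,a in the other.
Chair I (methoxy axial, fluoro axial): E = 0.93 kcal/mol; chair II (methoxy equatorial, fluoro equatorial): E = 0.00 kcal/mol.
ΔG = 0.93 kcal/mol between the two chairs.
K = exp(ΔG/RT) with R = 1.987×10⁻³ kcal mol⁻¹ K⁻¹ and T = 273 K gives K ≈ 5.55.

K ≈ 5.55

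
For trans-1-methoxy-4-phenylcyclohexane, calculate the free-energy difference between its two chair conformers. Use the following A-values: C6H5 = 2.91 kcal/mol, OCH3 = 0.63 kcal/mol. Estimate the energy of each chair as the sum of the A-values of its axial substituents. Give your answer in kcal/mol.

3.54 kcal/mol

C1 and C4 have opposite parity, so for the trans isomer the two substituents are e,e in one chair and a,a in the other.
Chair I (phenyl axial, methoxy axial): E = 3.54 kcal/mol.
Chair II (phenyl equatorial, methoxy equatorial): E = 0.00 kcal/mol.
ΔE = 3.54 − 0.00 = 3.54 kcal/mol; chair II is more stable.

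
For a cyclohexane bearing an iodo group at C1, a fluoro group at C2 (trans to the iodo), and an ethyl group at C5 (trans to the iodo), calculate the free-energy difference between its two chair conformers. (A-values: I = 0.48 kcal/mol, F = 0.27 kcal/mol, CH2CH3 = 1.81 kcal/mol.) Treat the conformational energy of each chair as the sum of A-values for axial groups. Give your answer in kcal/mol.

1.06 kcal/mol

Chair I (iodo axial, fluoro axial, ethyl equatorial): E = 0.75 kcal/mol.
Chair II (iodo equatorial, fluoro equatorial, ethyl axial): E = 1.81 kcal/mol.
ΔE = 1.81 − 0.75 = 1.06 kcal/mol; chair I is more stable.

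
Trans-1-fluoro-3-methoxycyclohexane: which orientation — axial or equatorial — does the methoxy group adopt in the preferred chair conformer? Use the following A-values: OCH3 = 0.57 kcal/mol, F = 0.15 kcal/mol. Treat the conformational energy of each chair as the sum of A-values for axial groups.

equatorial

C1 and C3 have the same parity, so for the trans isomer the two substituents are one axial and one equatorial in each chair.
Chair I (methoxy axial, fluoro equatorial): E = 0.57 kcal/mol.
Chair II (methoxy equatorial, fluoro axial): E = 0.15 kcal/mol.
Chair II is the more stable (lower-energy) conformer, and in that chair the methoxy group is equatorial.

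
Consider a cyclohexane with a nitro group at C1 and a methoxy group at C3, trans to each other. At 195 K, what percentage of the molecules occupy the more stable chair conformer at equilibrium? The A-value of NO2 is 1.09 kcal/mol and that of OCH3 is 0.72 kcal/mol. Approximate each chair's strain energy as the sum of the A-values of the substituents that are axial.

C1 and C3 have the same parity, so for the trans isomer the two substituents are one axial and one equatorial in each chair.
Chair I (nitro axial, methoxy equatorial): E = 1.09 kcal/mol; chair II (nitro equatorial, methoxy axial): E = 0.72 kcal/mol.
ΔG = 0.37 kcal/mol between the two chairs.
K = exp(ΔG/RT) with R = 1.987×10⁻³ kcal mol⁻¹ K⁻¹ and T = 195 K gives K ≈ 2.6.
Fraction in the lower-energy chair = K/(K+1) = 72.2%.

72.2%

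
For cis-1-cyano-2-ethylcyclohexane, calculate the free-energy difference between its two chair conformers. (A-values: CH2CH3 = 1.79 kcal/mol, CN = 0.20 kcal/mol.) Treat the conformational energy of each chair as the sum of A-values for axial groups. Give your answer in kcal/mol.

1.59 kcal/mol

C1 and C2 have opposite parity, so for the cis isomer the two substituents are one axial and one equatorial in each chair.
Chair I (ethyl axial, cyano equatorial): E = 1.79 kcal/mol.
Chair II (ethyl equatorial, cyano axial): E = 0.20 kcal/mol.
ΔE = 1.79 − 0.20 = 1.59 kcal/mol; chair II is more stable.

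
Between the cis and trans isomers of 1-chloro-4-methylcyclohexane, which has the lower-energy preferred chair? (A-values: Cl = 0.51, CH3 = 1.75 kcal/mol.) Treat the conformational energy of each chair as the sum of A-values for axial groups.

trans

At 1,4 positions (parity opposite): cis → (a,e or e,a); trans → (e,e or a,a).
Best chair for cis: E = 0.51 kcal/mol; best chair for trans: E = 0.00 kcal/mol.
The trans isomer is lower by 0.51 kcal/mol.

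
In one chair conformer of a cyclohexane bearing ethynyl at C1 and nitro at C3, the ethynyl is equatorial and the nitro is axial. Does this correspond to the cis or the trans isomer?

C1 and C3 have the same parity, so their axial bonds point in the same direction.
With same-parity carbons, two substituents on the same face are both axial or both equatorial; opposite faces give one of each.
Here the groups are equatorial/axial → opposite face → trans.

trans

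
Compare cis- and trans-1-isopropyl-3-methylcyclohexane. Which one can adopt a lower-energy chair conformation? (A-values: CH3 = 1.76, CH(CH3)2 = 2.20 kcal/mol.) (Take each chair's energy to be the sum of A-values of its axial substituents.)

At 1,3 positions (parity same): cis → (e,e or a,a); trans → (a,e or e,a).
Best chair for cis: E = 0.00 kcal/mol; best chair for trans: E = 1.76 kcal/mol.
The cis isomer is lower by 1.76 kcal/mol.

cis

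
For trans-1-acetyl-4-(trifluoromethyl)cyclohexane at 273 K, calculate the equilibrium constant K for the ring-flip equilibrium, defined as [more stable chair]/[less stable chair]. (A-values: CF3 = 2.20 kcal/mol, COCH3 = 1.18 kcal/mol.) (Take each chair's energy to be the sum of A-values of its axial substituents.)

K ≈ 508

C1 and C4 have opposite parity, so for the trans isomer the two substituents are e,e in one chair and a,a in the other.
Chair I (trifluoromethyl axial, acetyl axial): E = 3.38 kcal/mol; chair II (trifluoromethyl equatorial, acetyl equatorial): E = 0.00 kcal/mol.
ΔG = 3.38 kcal/mol between the two chairs.
K = exp(ΔG/RT) with R = 1.987×10⁻³ kcal mol⁻¹ K⁻¹ and T = 273 K gives K ≈ 508.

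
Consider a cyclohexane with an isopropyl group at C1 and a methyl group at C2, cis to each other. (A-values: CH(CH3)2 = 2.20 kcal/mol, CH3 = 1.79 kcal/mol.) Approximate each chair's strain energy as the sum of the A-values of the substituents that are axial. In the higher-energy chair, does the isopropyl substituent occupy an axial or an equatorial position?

C1 and C2 have opposite parity, so for the cis isomer the two substituents are one axial and one equatorial in each chair.
Chair I (isopropyl axial, methyl equatorial): E = 2.20 kcal/mol.
Chair II (isopropyl equatorial, methyl axial): E = 1.79 kcal/mol.
Chair I is the less stable (higher-energy) conformer, and in that chair the isopropyl group is axial.

axial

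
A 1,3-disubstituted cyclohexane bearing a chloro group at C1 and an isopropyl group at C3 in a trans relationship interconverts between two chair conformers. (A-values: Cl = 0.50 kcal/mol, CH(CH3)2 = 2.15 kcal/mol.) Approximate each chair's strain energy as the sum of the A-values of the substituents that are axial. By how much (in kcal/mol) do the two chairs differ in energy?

C1 and C3 have the same parity, so for the trans isomer the two substituents are one axial and one equatorial in each chair.
Chair I (chloro axial, isopropyl equatorial): E = 0.50 kcal/mol.
Chair II (chloro equatorial, isopropyl axial): E = 2.15 kcal/mol.
ΔE = 2.15 − 0.50 = 1.65 kcal/mol; chair I is more stable.

1.65 kcal/mol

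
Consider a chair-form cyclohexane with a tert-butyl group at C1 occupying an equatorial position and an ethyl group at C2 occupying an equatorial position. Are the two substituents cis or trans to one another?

trans

C1 and C2 have opposite parity, so their axial bonds point in opposite directions.
With opposite-parity carbons, two substituents on the same face are one axial and one equatorial; opposite faces give both axial or both equatorial.
Here the groups are equatorial/equatorial → opposite face → trans.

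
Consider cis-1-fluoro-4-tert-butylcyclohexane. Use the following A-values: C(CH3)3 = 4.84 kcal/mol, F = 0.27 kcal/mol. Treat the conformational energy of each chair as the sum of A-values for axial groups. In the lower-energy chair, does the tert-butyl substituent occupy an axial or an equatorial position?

C1 and C4 have opposite parity, so for the cis isomer the two substituents are one axial and one equatorial in each chair.
Chair I (tert-butyl axial, fluoro equatorial): E = 4.84 kcal/mol.
Chair II (tert-butyl equatorial, fluoro axial): E = 0.27 kcal/mol.
Chair II is the more stable (lower-energy) conformer, and in that chair the tert-butyl group is equatorial.

equatorial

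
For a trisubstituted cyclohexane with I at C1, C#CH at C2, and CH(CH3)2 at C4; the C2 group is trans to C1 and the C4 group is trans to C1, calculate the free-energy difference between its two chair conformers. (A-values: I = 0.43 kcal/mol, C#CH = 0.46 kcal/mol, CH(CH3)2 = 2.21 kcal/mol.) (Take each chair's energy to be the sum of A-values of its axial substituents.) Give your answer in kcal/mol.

Chair I (iodo axial, ethynyl axial, isopropyl axial): E = 3.10 kcal/mol.
Chair II (iodo equatorial, ethynyl equatorial, isopropyl equatorial): E = 0.00 kcal/mol.
ΔE = 3.10 − 0.00 = 3.10 kcal/mol; chair II is more stable.

3.10 kcal/mol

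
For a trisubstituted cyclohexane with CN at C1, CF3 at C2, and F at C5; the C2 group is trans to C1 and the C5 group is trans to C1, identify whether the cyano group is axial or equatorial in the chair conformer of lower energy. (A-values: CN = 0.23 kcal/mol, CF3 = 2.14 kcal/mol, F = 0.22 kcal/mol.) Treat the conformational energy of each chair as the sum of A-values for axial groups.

Chair I (cyano axial, trifluoromethyl axial, fluoro equatorial): E = 2.37 kcal/mol.
Chair II (cyano equatorial, trifluoromethyl equatorial, fluoro axial): E = 0.22 kcal/mol.
Chair II is the more stable (lower-energy) conformer, and in that chair the cyano group is equatorial.

equatorial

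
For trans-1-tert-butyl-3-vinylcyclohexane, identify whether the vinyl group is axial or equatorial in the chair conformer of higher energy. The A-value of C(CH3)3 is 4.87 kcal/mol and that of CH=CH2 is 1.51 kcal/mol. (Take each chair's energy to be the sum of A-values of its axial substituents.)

equatorial

C1 and C3 have the same parity, so for the trans isomer the two substituents are one axial and one equatorial in each chair.
Chair I (tert-butyl axial, vinyl equatorial): E = 4.87 kcal/mol.
Chair II (tert-butyl equatorial, vinyl axial): E = 1.51 kcal/mol.
Chair I is the less stable (higher-energy) conformer, and in that chair the vinyl group is equatorial.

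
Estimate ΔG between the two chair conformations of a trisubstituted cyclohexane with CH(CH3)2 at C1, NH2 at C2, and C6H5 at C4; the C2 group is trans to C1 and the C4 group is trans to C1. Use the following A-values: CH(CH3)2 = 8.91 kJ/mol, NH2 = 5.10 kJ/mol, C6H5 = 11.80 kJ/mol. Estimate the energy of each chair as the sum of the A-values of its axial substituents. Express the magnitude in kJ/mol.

Chair I (isopropyl axial, amino axial, phenyl axial): E = 25.81 kJ/mol.
Chair II (isopropyl equatorial, amino equatorial, phenyl equatorial): E = 0.00 kJ/mol.
ΔE = 25.81 − 0.00 = 25.81 kJ/mol; chair II is more stable.

25.81 kJ/mol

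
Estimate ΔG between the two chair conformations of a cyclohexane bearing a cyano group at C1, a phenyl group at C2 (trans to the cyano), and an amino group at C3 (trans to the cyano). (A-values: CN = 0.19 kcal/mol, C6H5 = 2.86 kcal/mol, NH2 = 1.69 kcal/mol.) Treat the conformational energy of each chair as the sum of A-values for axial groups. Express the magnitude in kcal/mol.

1.36 kcal/mol

Chair I (cyano axial, phenyl axial, amino equatorial): E = 3.05 kcal/mol.
Chair II (cyano equatorial, phenyl equatorial, amino axial): E = 1.69 kcal/mol.
ΔE = 3.05 − 1.69 = 1.36 kcal/mol; chair II is more stable.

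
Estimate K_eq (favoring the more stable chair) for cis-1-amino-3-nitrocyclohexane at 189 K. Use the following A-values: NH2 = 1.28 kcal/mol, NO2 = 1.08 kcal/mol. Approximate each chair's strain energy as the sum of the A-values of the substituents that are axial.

C1 and C3 have the same parity, so for the cis isomer the two substituents are e,e in one chair and a,a in the other.
Chair I (amino axial, nitro axial): E = 2.36 kcal/mol; chair II (amino equatorial, nitro equatorial): E = 0.00 kcal/mol.
ΔG = 2.36 kcal/mol between the two chairs.
K = exp(ΔG/RT) with R = 1.987×10⁻³ kcal mol⁻¹ K⁻¹ and T = 189 K gives K ≈ 536.

K ≈ 536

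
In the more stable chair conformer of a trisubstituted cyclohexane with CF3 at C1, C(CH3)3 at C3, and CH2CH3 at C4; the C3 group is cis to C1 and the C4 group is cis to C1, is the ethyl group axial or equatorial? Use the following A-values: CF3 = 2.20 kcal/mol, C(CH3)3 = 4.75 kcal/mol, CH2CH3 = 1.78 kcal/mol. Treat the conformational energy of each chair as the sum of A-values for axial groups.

Chair I (trifluoromethyl axial, tert-butyl axial, ethyl equatorial): E = 6.95 kcal/mol.
Chair II (trifluoromethyl equatorial, tert-butyl equatorial, ethyl axial): E = 1.78 kcal/mol.
Chair II is the more stable (lower-energy) conformer, and in that chair the ethyl group is axial.

axial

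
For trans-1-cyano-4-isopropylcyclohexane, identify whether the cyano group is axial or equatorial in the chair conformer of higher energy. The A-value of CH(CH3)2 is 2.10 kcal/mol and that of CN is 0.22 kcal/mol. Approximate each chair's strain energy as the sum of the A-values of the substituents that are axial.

axial

C1 and C4 have opposite parity, so for the trans isomer the two substituents are e,e in one chair and a,a in the other.
Chair I (isopropyl axial, cyano axial): E = 2.32 kcal/mol.
Chair II (isopropyl equatorial, cyano equatorial): E = 0.00 kcal/mol.
Chair I is the less stable (higher-energy) conformer, and in that chair the cyano group is axial.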